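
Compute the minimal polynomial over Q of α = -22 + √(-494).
m_α(x) = x^2 + 44x + 978

From α + 22 = √(-494), squaring gives (α + 22)^2 = -494, i.e. α^2 + 44α + 484 = -494, so α^2 + 44α + 978 = 0. The discriminant of x^2 + 44x + 978 is (44)^2 - 4·(978) = 1936 - 3912 = -1976, and 4·(-494) is not a perfect square in Q since -494 is squarefree and ≠ 1. Hence x^2 + 44x + 978 is irreducible over Q and is the minimal polynomial of α.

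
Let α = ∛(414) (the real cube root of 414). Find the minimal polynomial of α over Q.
m_α(x) = x^3 - 414

α satisfies α^3 = 414, so x^3 - 414 annihilates α. By the rational root test, a rational root p/q (in lowest terms) of x^3 - 414 would satisfy p^3 = 414 q^3, forcing q = 1 and p^3 = 414; but 414 is not a perfect cube, contradiction. A monic cubic over Q with no rational root is irreducible (any nontrivial factorization would include a linear factor). Hence x^3 - 414 is the minimal polynomial of α, and in particular [Q(α):Q] = 3.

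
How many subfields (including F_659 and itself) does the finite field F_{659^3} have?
F_{659^3} has 2 subfields

The subfields of F_{p^n} are exactly the fields F_{p^d} for d | n (each is the fixed field of the unique index-d subgroup of Gal(F_{p^n}/F_p) ≅ Z/nZ). The divisors of n = 3 are {1, 3}, giving 2 subfields: F_{659^1}, F_{659^3}.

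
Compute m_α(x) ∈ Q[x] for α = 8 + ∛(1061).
m_α(x) = x^3 - 24x^2 + 192x - 1573

Set β = α - 8 = ∛(1061), so β^3 = 1061. Then (α - 8)^3 - 1061 = 0, i.e. α is a root of g(x) = (x - 8)^3 - 1061 = x^3 - 24x^2 + 192x - 1573. Since g(x) = h(x - 8) where h(x) = x^3 - 1061, and h is irreducible over Q (because 1061 is not a perfect cube, so h has no rational root, and a monic cubic with no rational root is irreducible), g is also irreducible (irreducibility is preserved under the substitution x → x - 8). Hence m_α(x) = x^3 - 24x^2 + 192x - 1573.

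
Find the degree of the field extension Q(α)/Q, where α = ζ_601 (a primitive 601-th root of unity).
[Q(α):Q] = 600

The minimal polynomial of ζ_601 over Q is the 601-th cyclotomic polynomial Φ_601(x), which is irreducible over Q and has degree φ(601) = 600. Hence [Q(α):Q] = φ(601) = 600.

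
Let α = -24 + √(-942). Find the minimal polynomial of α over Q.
m_α(x) = x^2 + 48x + 1518

From α + 24 = √(-942), squaring gives (α + 24)^2 = -942, i.e. α^2 + 48α + 576 = -942, so α^2 + 48α + 1518 = 0. The discriminant of x^2 + 48x + 1518 is (48)^2 - 4·(1518) = 2304 - 6072 = -3768, and 4·(-942) is not a perfect square in Q since -942 is squarefree and ≠ 1. Hence x^2 + 48x + 1518 is irreducible over Q and is the minimal polynomial of α.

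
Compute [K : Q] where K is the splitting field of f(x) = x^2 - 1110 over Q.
[K : Q] = 2

f(x) = x^2 - 1110 factors as (x - √1110)(x + √1110). The splitting field is K = Q(√1110). Since 1110 is squarefree and > 1, it is not a perfect square, so x^2 - 1110 is irreducible over Q and [Q(√1110) : Q] = 2. Hence [K : Q] = 2.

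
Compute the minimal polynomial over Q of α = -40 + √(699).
m_α(x) = x^2 + 80x + 901

From α + 40 = √(699), squaring gives (α + 40)^2 = 699, i.e. α^2 + 80α + 1600 = 699, so α^2 + 80α + 901 = 0. The discriminant of x^2 + 80x + 901 is (80)^2 - 4·(901) = 6400 - 3604 = 2796, and 4·(699) is not a perfect square in Q since 699 is squarefree and ≠ 1. Hence x^2 + 80x + 901 is irreducible over Q and is the minimal polynomial of α.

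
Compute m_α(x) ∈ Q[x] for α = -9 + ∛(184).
m_α(x) = x^3 + 27x^2 + 243x + 545

Set β = α + 9 = ∛(184), so β^3 = 184. Then (α + 9)^3 - 184 = 0, i.e. α is a root of g(x) = (x + 9)^3 - 184 = x^3 + 27x^2 + 243x + 545. Since g(x) = h(x + 9) where h(x) = x^3 - 184, and h is irreducible over Q (because 184 is not a perfect cube, so h has no rational root, and a monic cubic with no rational root is irreducible), g is also irreducible (irreducibility is preserved under the substitution x → x + 9). Hence m_α(x) = x^3 + 27x^2 + 243x + 545.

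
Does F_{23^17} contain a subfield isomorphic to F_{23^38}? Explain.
No: F_{23^38} is not a subfield of F_{23^17}

F_{p^m} embeds in F_{p^n} iff m | n. Here 38 ∤ 17 (since 17 = 0·38 + 17 with remainder 17 ≠ 0), so F_{23^38} is not a subfield of F_{23^17}. Equivalently: if it were, the tower law would give 38 = [F_{23^38}:F_23] dividing [F_{23^17}:F_23] = 17, contradiction.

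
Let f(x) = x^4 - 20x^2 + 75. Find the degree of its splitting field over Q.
[K : Q] = 4

Solving the quadratic in x^2: x^2 = (20 ± √(20^2 - 4·75))/2 = (20 ± √100)/2 = (20 ± 10)/2, giving x^2 = 5 or x^2 = 15. So f(x) = (x^2 - 5)(x^2 - 15) and the roots of f are ±√5, ±√15. Hence the splitting field is K = Q(√5, √15). Since 5 and 15 are distinct squarefree integers > 1, their product 75 is not a perfect square, so √15 ∉ Q(√5). By the tower law [K:Q] = [Q(√5,√15):Q(√5)] · [Q(√5):Q] = 2 · 2 = 4.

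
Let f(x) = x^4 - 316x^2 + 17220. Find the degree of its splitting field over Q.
[K : Q] = 4

Solving the quadratic in x^2: x^2 = (316 ± √(316^2 - 4·17220))/2 = (316 ± √30976)/2 = (316 ± 176)/2, giving x^2 = 70 or x^2 = 246. So f(x) = (x^2 - 70)(x^2 - 246) and the roots of f are ±√70, ±√246. Hence the splitting field is K = Q(√70, √246). Since 70 and 246 are distinct squarefree integers > 1, their product 17220 is not a perfect square, so √246 ∉ Q(√70). By the tower law [K:Q] = [Q(√70,√246):Q(√70)] · [Q(√70):Q] = 2 · 2 = 4.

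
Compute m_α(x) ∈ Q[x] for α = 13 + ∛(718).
m_α(x) = x^3 - 39x^2 + 507x - 2915

Set β = α - 13 = ∛(718), so β^3 = 718. Then (α - 13)^3 - 718 = 0, i.e. α is a root of g(x) = (x - 13)^3 - 718 = x^3 - 39x^2 + 507x - 2915. Since g(x) = h(x - 13) where h(x) = x^3 - 718, and h is irreducible over Q (because 718 is not a perfect cube, so h has no rational root, and a monic cubic with no rational root is irreducible), g is also irreducible (irreducibility is preserved under the substitution x → x - 13). Hence m_α(x) = x^3 - 39x^2 + 507x - 2915.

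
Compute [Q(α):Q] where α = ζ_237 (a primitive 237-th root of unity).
[Q(α):Q] = 156

The minimal polynomial of ζ_237 over Q is the 237-th cyclotomic polynomial Φ_237(x), which is irreducible over Q and has degree φ(237) = 156. Hence [Q(α):Q] = φ(237) = 156.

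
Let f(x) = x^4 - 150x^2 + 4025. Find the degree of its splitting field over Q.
[K : Q] = 4

Solving the quadratic in x^2: x^2 = (150 ± √(150^2 - 4·4025))/2 = (150 ± √6400)/2 = (150 ± 80)/2, giving x^2 = 35 or x^2 = 115. So f(x) = (x^2 - 35)(x^2 - 115) and the roots of f are ±√35, ±√115. Hence the splitting field is K = Q(√35, √115). Since 35 and 115 are distinct squarefree integers > 1, their product 4025 is not a perfect square, so √115 ∉ Q(√35). By the tower law [K:Q] = [Q(√35,√115):Q(√35)] · [Q(√35):Q] = 2 · 2 = 4.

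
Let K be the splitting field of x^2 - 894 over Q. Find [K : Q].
[K : Q] = 2

f(x) = x^2 - 894 factors as (x - √894)(x + √894). The splitting field is K = Q(√894). Since 894 is squarefree and > 1, it is not a perfect square, so x^2 - 894 is irreducible over Q and [Q(√894) : Q] = 2. Hence [K : Q] = 2.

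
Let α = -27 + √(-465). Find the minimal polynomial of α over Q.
m_α(x) = x^2 + 54x + 1194

From α + 27 = √(-465), squaring gives (α + 27)^2 = -465, i.e. α^2 + 54α + 729 = -465, so α^2 + 54α + 1194 = 0. The discriminant of x^2 + 54x + 1194 is (54)^2 - 4·(1194) = 2916 - 4776 = -1860, and 4·(-465) is not a perfect square in Q since -465 is squarefree and ≠ 1. Hence x^2 + 54x + 1194 is irreducible over Q and is the minimal polynomial of α.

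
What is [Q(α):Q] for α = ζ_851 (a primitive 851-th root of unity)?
[Q(α):Q] = 792

The minimal polynomial of ζ_851 over Q is the 851-th cyclotomic polynomial Φ_851(x), which is irreducible over Q and has degree φ(851) = 792. Hence [Q(α):Q] = φ(851) = 792.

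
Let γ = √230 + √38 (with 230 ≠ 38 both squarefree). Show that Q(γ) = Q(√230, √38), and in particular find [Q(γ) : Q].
[Q(γ) : Q] = 4 (equivalently, Q(γ) = Q(√230, √38))

Obviously Q(γ) ⊆ Q(√230, √38), and [Q(√230, √38):Q] = 4 (since 230, 38 are distinct squarefree integers > 1 with 8740 not a perfect square). To show equality we compute the minimal polynomial of γ. From γ = √230 + √38: γ^2 = 230 + 2√(8740) + 38 = 268 + 2√(8740), so γ^2 - 268 = 2√(8740); squaring, (γ^2 - 268)^2 = 4·8740, i.e. γ^4 - 536γ^2 + 71824 - 34960 = 0, i.e. γ^4 - 536γ^2 + 36864 = 0. So γ is a root of x^4 - 536x^2 + 36864. This polynomial is irreducible over Q: it has no rational root (each ±√230 ± √38 is irrational), and any factorization into two quadratics over Q would force √(8740) ∈ Q (pairing opposite roots) or √230, √38 ∈ Q (other pairings), all impossible. Hence [Q(γ):Q] = 4 = [Q(√230, √38):Q], so Q(γ) = Q(√230, √38).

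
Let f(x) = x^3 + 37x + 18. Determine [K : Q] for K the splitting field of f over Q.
[K : Q] = 6

By the rational root test, any rational root of the monic integer polynomial f(x) = x^3 + 37x + 18 must be an integer dividing the constant term 18, i.e. one of ±{1, 2, 3, 6, 9, 18}. Evaluating: f(1) = 56, f(-1) = -20, f(2) = 100, f(-2) = -64, f(3) = 156, f(-3) = -120, f(6) = 456, f(-6) = -420, f(9) = 1080, f(-9) = -1044, f(18) = 6516, f(-18) = -6480; none is 0, so f has no rational root and is therefore irreducible over Q (a cubic with no linear factor over a field is irreducible). For an irreducible cubic, the Galois group is A_3 or S_3 according as the discriminant disc(f) = -4a^3 - 27b^2 = -4·(37)^3 - 27·(18)^2 = -211360 is or is not a square in Q. Here disc(f) = -211360 is not a perfect square in Q, so the Galois group of f over Q is not contained in A_3 and must be all of S_3. The splitting field has degree |S_3| = 6 over Q, so [K : Q] = 6.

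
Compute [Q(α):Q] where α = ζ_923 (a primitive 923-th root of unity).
[Q(α):Q] = 840

The minimal polynomial of ζ_923 over Q is the 923-th cyclotomic polynomial Φ_923(x), which is irreducible over Q and has degree φ(923) = 840. Hence [Q(α):Q] = φ(923) = 840.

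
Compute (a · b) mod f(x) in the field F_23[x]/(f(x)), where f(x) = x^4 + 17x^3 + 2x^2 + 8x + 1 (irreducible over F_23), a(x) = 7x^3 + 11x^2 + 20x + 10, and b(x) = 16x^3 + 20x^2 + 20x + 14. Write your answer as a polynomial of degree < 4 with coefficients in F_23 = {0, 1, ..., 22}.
a · b ≡ 16x^3 + 3x^2 + 9x + 12 (mod f(x))

Multiply in F_23[x]: a(x)·b(x) = (7x^3 + 11x^2 + 20x + 10)·(16x^3 + 20x^2 + 20x + 14) = 20x^6 + 17x^5 + 13x^4 + 4x^3 + 18x^2 + 20x + 2. This has degree ≥ 4, so divide by f(x) over F_23: 20x^6 + 17x^5 + 13x^4 + 4x^3 + 18x^2 + 20x + 2 = (20x^2 + 22x + 13)·(x^4 + 17x^3 + 2x^2 + 8x + 1) + (16x^3 + 3x^2 + 9x + 12). Hence a·b ≡ 16x^3 + 3x^2 + 9x + 12 (mod f). (F_23[x]/(f) is a field with 23^4 = 279841 elements since f is irreducible of degree 4.)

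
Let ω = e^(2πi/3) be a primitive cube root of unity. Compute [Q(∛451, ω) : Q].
[Q(∛451, ω) : Q] = 6

[Q(∛451):Q] = 3 (min poly x^3 - 451, irreducible since 451 is not a perfect cube). [Q(ω):Q] = 2 (min poly x^2 + x + 1). Since Q(∛451) ⊂ R and ω ∉ R, we have ω ∉ Q(∛451), so x^2 + x + 1 remains irreducible over Q(∛451) and [Q(∛451, ω) : Q(∛451)] = 2. By the tower law, [Q(∛451, ω) : Q] = 3 · 2 = 6. (In fact Q(∛451, ω) is the splitting field of x^3 - 451 over Q.)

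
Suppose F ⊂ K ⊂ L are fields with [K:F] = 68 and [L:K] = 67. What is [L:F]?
[L:F] = 4556

The tower law says that for any tower of field extensions F ⊂ K ⊂ L with finite degrees, [L:F] = [L:K] · [K:F]. Here this gives [L:F] = 67 · 68 = 4556.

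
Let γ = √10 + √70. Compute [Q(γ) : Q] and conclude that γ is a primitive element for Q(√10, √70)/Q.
[Q(γ) : Q] = 4 (equivalently, Q(γ) = Q(√10, √70))

Obviously Q(γ) ⊆ Q(√10, √70), and [Q(√10, √70):Q] = 4 (since 10, 70 are distinct squarefree integers > 1 with 700 not a perfect square). To show equality we compute the minimal polynomial of γ. From γ = √10 + √70: γ^2 = 10 + 2√(700) + 70 = 80 + 2√(700), so γ^2 - 80 = 2√(700); squaring, (γ^2 - 80)^2 = 4·700, i.e. γ^4 - 160γ^2 + 6400 - 2800 = 0, i.e. γ^4 - 160γ^2 + 3600 = 0. So γ is a root of x^4 - 160x^2 + 3600. This polynomial is irreducible over Q: it has no rational root (each ±√10 ± √70 is irrational), and any factorization into two quadratics over Q would force √(700) ∈ Q (pairing opposite roots) or √10, √70 ∈ Q (other pairings), all impossible. Hence [Q(γ):Q] = 4 = [Q(√10, √70):Q], so Q(γ) = Q(√10, √70).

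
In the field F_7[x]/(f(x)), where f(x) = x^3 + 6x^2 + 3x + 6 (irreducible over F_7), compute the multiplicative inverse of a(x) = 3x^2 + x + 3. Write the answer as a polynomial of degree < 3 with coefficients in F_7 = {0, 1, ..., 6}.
a(x)^(-1) ≡ 5x^2 + x + 2 (mod f(x))

Since f is irreducible over F_7, F_7[x]/(f) is a field and a(x) ≠ 0 has an inverse. Apply the extended Euclidean algorithm to f(x) and a(x) in F_7[x]: f(x) = (5x + 5)·a(x) + (4x + 5);  a(x) = (6x + 5)·(4x + 5) + (6). The last nonzero remainder is the constant 6 = gcd(f, a) in F_7. Back-substituting through the division chain expresses 6 = s(x)·a(x) + t(x)·f(x) with s(x) ≡ 2x^2 + 6x + 5 (mod f), so (2x^2 + 6x + 5)·a(x) ≡ 6 (mod f). Multiplying by 6^(-1) ≡ 6 in F_7 gives a(x)^(-1) ≡ 6·(2x^2 + 6x + 5) ≡ 5x^2 + x + 2 (mod f). Check: (3x^2 + x + 3)·(5x^2 + x + 2) = x^4 + x^3 + x^2 + 5x + 6 ≡ 1 (mod x^3 + 6x^2 + 3x + 6).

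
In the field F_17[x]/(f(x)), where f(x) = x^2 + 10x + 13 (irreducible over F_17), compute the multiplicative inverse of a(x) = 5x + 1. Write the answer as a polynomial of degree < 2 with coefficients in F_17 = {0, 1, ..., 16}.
a(x)^(-1) ≡ 3x + 9 (mod f(x))

Since f is irreducible over F_17, F_17[x]/(f) is a field and a(x) ≠ 0 has an inverse. Apply the extended Euclidean algorithm to f(x) and a(x) in F_17[x]: f(x) = (7x + 4)·a(x) + (9). The last nonzero remainder is the constant 9 = gcd(f, a) in F_17. Back-substituting through the division chain expresses 9 = s(x)·a(x) + t(x)·f(x) with s(x) ≡ 10x + 13 (mod f), so (10x + 13)·a(x) ≡ 9 (mod f). Multiplying by 9^(-1) ≡ 2 in F_17 gives a(x)^(-1) ≡ 2·(10x + 13) ≡ 3x + 9 (mod f). Check: (5x + 1)·(3x + 9) = 15x^2 + 14x + 9 ≡ 1 (mod x^2 + 10x + 13).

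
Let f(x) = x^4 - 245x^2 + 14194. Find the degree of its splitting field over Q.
[K : Q] = 4

Solving the quadratic in x^2: x^2 = (245 ± √(245^2 - 4·14194))/2 = (245 ± √3249)/2 = (245 ± 57)/2, giving x^2 = 94 or x^2 = 151. So f(x) = (x^2 - 94)(x^2 - 151) and the roots of f are ±√94, ±√151. Hence the splitting field is K = Q(√94, √151). Since 94 and 151 are distinct squarefree integers > 1, their product 14194 is not a perfect square, so √151 ∉ Q(√94). By the tower law [K:Q] = [Q(√94,√151):Q(√94)] · [Q(√94):Q] = 2 · 2 = 4.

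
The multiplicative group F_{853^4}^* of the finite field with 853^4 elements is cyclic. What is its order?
|F_{853^4}^*| = 529414856880

F_{853^4} has 853^4 = 529414856881 elements; its multiplicative group consists of all nonzero elements, so |F_{853^4}^*| = 529414856881 - 1 = 529414856880. (It is cyclic since any finite subgroup of the multiplicative group of a field is cyclic.)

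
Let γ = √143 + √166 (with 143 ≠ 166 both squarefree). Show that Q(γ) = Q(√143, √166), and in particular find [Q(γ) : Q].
[Q(γ) : Q] = 4 (equivalently, Q(γ) = Q(√143, √166))

Obviously Q(γ) ⊆ Q(√143, √166), and [Q(√143, √166):Q] = 4 (since 143, 166 are distinct squarefree integers > 1 with 23738 not a perfect square). To show equality we compute the minimal polynomial of γ. From γ = √143 + √166: γ^2 = 143 + 2√(23738) + 166 = 309 + 2√(23738), so γ^2 - 309 = 2√(23738); squaring, (γ^2 - 309)^2 = 4·23738, i.e. γ^4 - 618γ^2 + 95481 - 94952 = 0, i.e. γ^4 - 618γ^2 + 529 = 0. So γ is a root of x^4 - 618x^2 + 529. This polynomial is irreducible over Q: it has no rational root (each ±√143 ± √166 is irrational), and any factorization into two quadratics over Q would force √(23738) ∈ Q (pairing opposite roots) or √143, √166 ∈ Q (other pairings), all impossible. Hence [Q(γ):Q] = 4 = [Q(√143, √166):Q], so Q(γ) = Q(√143, √166).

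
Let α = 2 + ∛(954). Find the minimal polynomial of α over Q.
m_α(x) = x^3 - 6x^2 + 12x - 962

Set β = α - 2 = ∛(954), so β^3 = 954. Then (α - 2)^3 - 954 = 0, i.e. α is a root of g(x) = (x - 2)^3 - 954 = x^3 - 6x^2 + 12x - 962. Since g(x) = h(x - 2) where h(x) = x^3 - 954, and h is irreducible over Q (because 954 is not a perfect cube, so h has no rational root, and a monic cubic with no rational root is irreducible), g is also irreducible (irreducibility is preserved under the substitution x → x - 2). Hence m_α(x) = x^3 - 6x^2 + 12x - 962.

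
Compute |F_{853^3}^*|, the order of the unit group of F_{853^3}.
|F_{853^3}^*| = 620650476

F_{853^3} has 853^3 = 620650477 elements; its multiplicative group consists of all nonzero elements, so |F_{853^3}^*| = 620650477 - 1 = 620650476. (It is cyclic since any finite subgroup of the multiplicative group of a field is cyclic.)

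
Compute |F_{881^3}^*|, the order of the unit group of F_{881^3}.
|F_{881^3}^*| = 683797840

F_{881^3} has 881^3 = 683797841 elements; its multiplicative group consists of all nonzero elements, so |F_{881^3}^*| = 683797841 - 1 = 683797840. (It is cyclic since any finite subgroup of the multiplicative group of a field is cyclic.)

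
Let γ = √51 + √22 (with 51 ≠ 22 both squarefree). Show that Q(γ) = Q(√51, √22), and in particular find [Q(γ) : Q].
[Q(γ) : Q] = 4 (equivalently, Q(γ) = Q(√51, √22))

Obviously Q(γ) ⊆ Q(√51, √22), and [Q(√51, √22):Q] = 4 (since 51, 22 are distinct squarefree integers > 1 with 1122 not a perfect square). To show equality we compute the minimal polynomial of γ. From γ = √51 + √22: γ^2 = 51 + 2√(1122) + 22 = 73 + 2√(1122), so γ^2 - 73 = 2√(1122); squaring, (γ^2 - 73)^2 = 4·1122, i.e. γ^4 - 146γ^2 + 5329 - 4488 = 0, i.e. γ^4 - 146γ^2 + 841 = 0. So γ is a root of x^4 - 146x^2 + 841. This polynomial is irreducible over Q: it has no rational root (each ±√51 ± √22 is irrational), and any factorization into two quadratics over Q would force √(1122) ∈ Q (pairing opposite roots) or √51, √22 ∈ Q (other pairings), all impossible. Hence [Q(γ):Q] = 4 = [Q(√51, √22):Q], so Q(γ) = Q(√51, √22).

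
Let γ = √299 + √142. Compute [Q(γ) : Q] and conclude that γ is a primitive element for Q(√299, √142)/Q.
[Q(γ) : Q] = 4 (equivalently, Q(γ) = Q(√299, √142))

Obviously Q(γ) ⊆ Q(√299, √142), and [Q(√299, √142):Q] = 4 (since 299, 142 are distinct squarefree integers > 1 with 42458 not a perfect square). To show equality we compute the minimal polynomial of γ. From γ = √299 + √142: γ^2 = 299 + 2√(42458) + 142 = 441 + 2√(42458), so γ^2 - 441 = 2√(42458); squaring, (γ^2 - 441)^2 = 4·42458, i.e. γ^4 - 882γ^2 + 194481 - 169832 = 0, i.e. γ^4 - 882γ^2 + 24649 = 0. So γ is a root of x^4 - 882x^2 + 24649. This polynomial is irreducible over Q: it has no rational root (each ±√299 ± √142 is irrational), and any factorization into two quadratics over Q would force √(42458) ∈ Q (pairing opposite roots) or √299, √142 ∈ Q (other pairings), all impossible. Hence [Q(γ):Q] = 4 = [Q(√299, √142):Q], so Q(γ) = Q(√299, √142).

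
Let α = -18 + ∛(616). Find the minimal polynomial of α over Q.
m_α(x) = x^3 + 54x^2 + 972x + 5216

Set β = α + 18 = ∛(616), so β^3 = 616. Then (α + 18)^3 - 616 = 0, i.e. α is a root of g(x) = (x + 18)^3 - 616 = x^3 + 54x^2 + 972x + 5216. Since g(x) = h(x + 18) where h(x) = x^3 - 616, and h is irreducible over Q (because 616 is not a perfect cube, so h has no rational root, and a monic cubic with no rational root is irreducible), g is also irreducible (irreducibility is preserved under the substitution x → x + 18). Hence m_α(x) = x^3 + 54x^2 + 972x + 5216.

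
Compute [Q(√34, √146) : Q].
[Q(√34, √146) : Q] = 4

[Q(√34):Q] = 2 (min poly x^2 - 34, irreducible since 34 is squarefree > 1). For the top step, suppose √146 ∈ Q(√34), say √146 = c + d√34 with c, d ∈ Q. Squaring: 146 = c^2 + 34d^2 + 2cd√34. Since √34 ∉ Q this forces 2cd = 0. If d = 0 then √146 = c ∈ Q, contradicting 146 squarefree > 1. If c = 0 then 146 = 34d^2, so 34·146 = (34d)^2 is a perfect square in Q — but 34·146 = 4964 is not a perfect square (since 34 and 146 are distinct squarefree integers). Contradiction. Hence √146 ∉ Q(√34), so x^2 - 146 stays irreducible over Q(√34) and [Q(√34, √146) : Q(√34)] = 2. By the tower law, [Q(√34, √146) : Q] = 2 · 2 = 4.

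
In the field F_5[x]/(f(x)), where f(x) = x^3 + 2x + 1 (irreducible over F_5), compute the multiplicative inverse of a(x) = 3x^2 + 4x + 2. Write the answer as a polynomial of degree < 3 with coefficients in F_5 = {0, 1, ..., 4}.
a(x)^(-1) ≡ 2x^2 + 2x (mod f(x))

Since f is irreducible over F_5, F_5[x]/(f) is a field and a(x) ≠ 0 has an inverse. Apply the extended Euclidean algorithm to f(x) and a(x) in F_5[x]: f(x) = (2x + 4)·a(x) + (2x + 3);  a(x) = (4x + 1)·(2x + 3) + (4). The last nonzero remainder is the constant 4 = gcd(f, a) in F_5. Back-substituting through the division chain expresses 4 = s(x)·a(x) + t(x)·f(x) with s(x) ≡ 3x^2 + 3x (mod f), so (3x^2 + 3x)·a(x) ≡ 4 (mod f). Multiplying by 4^(-1) ≡ 4 in F_5 gives a(x)^(-1) ≡ 4·(3x^2 + 3x) ≡ 2x^2 + 2x (mod f). Check: (3x^2 + 4x + 2)·(2x^2 + 2x) = x^4 + 4x^3 + 2x^2 + 4x ≡ 1 (mod x^3 + 2x + 1).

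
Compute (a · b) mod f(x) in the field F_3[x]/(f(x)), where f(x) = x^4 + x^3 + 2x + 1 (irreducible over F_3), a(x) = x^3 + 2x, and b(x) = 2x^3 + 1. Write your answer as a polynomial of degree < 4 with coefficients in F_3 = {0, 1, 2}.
a · b ≡ 2x^2 + x (mod f(x))

Multiply in F_3[x]: a(x)·b(x) = (x^3 + 2x)·(2x^3 + 1) = 2x^6 + x^4 + x^3 + 2x. This has degree ≥ 4, so divide by f(x) over F_3: 2x^6 + x^4 + x^3 + 2x = (2x^2 + x)·(x^4 + x^3 + 2x + 1) + (2x^2 + x). Hence a·b ≡ 2x^2 + x (mod f). (F_3[x]/(f) is a field with 3^4 = 81 elements since f is irreducible of degree 4.)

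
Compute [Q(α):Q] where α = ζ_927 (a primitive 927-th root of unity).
[Q(α):Q] = 612

The minimal polynomial of ζ_927 over Q is the 927-th cyclotomic polynomial Φ_927(x), which is irreducible over Q and has degree φ(927) = 612. Hence [Q(α):Q] = φ(927) = 612.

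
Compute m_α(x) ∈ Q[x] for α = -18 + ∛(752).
m_α(x) = x^3 + 54x^2 + 972x + 5080

Set β = α + 18 = ∛(752), so β^3 = 752. Then (α + 18)^3 - 752 = 0, i.e. α is a root of g(x) = (x + 18)^3 - 752 = x^3 + 54x^2 + 972x + 5080. Since g(x) = h(x + 18) where h(x) = x^3 - 752, and h is irreducible over Q (because 752 is not a perfect cube, so h has no rational root, and a monic cubic with no rational root is irreducible), g is also irreducible (irreducibility is preserved under the substitution x → x + 18). Hence m_α(x) = x^3 + 54x^2 + 972x + 5080.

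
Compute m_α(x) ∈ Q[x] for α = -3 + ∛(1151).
m_α(x) = x^3 + 9x^2 + 27x - 1124

Set β = α + 3 = ∛(1151), so β^3 = 1151. Then (α + 3)^3 - 1151 = 0, i.e. α is a root of g(x) = (x + 3)^3 - 1151 = x^3 + 9x^2 + 27x - 1124. Since g(x) = h(x + 3) where h(x) = x^3 - 1151, and h is irreducible over Q (because 1151 is not a perfect cube, so h has no rational root, and a monic cubic with no rational root is irreducible), g is also irreducible (irreducibility is preserved under the substitution x → x + 3). Hence m_α(x) = x^3 + 9x^2 + 27x - 1124.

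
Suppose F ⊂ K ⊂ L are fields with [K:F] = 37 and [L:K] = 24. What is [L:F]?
[L:F] = 888

The tower law says that for any tower of field extensions F ⊂ K ⊂ L with finite degrees, [L:F] = [L:K] · [K:F]. Here this gives [L:F] = 24 · 37 = 888.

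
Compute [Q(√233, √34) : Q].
[Q(√233, √34) : Q] = 4

[Q(√233):Q] = 2 (min poly x^2 - 233, irreducible since 233 is squarefree > 1). For the top step, suppose √34 ∈ Q(√233), say √34 = c + d√233 with c, d ∈ Q. Squaring: 34 = c^2 + 233d^2 + 2cd√233. Since √233 ∉ Q this forces 2cd = 0. If d = 0 then √34 = c ∈ Q, contradicting 34 squarefree > 1. If c = 0 then 34 = 233d^2, so 233·34 = (233d)^2 is a perfect square in Q — but 233·34 = 7922 is not a perfect square (since 233 and 34 are distinct squarefree integers). Contradiction. Hence √34 ∉ Q(√233), so x^2 - 34 stays irreducible over Q(√233) and [Q(√233, √34) : Q(√233)] = 2. By the tower law, [Q(√233, √34) : Q] = 2 · 2 = 4.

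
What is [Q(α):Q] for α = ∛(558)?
[Q(α):Q] = 3

The minimal polynomial of α is x^3 - 558, irreducible over Q since 558 is not a perfect cube (so x^3 - 558 has no rational root). Hence [Q(α):Q] = deg(m_α) = 3.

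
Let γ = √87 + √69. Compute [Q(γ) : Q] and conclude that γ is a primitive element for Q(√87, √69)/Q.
[Q(γ) : Q] = 4 (equivalently, Q(γ) = Q(√87, √69))

Obviously Q(γ) ⊆ Q(√87, √69), and [Q(√87, √69):Q] = 4 (since 87, 69 are distinct squarefree integers > 1 with 6003 not a perfect square). To show equality we compute the minimal polynomial of γ. From γ = √87 + √69: γ^2 = 87 + 2√(6003) + 69 = 156 + 2√(6003), so γ^2 - 156 = 2√(6003); squaring, (γ^2 - 156)^2 = 4·6003, i.e. γ^4 - 312γ^2 + 24336 - 24012 = 0, i.e. γ^4 - 312γ^2 + 324 = 0. So γ is a root of x^4 - 312x^2 + 324. This polynomial is irreducible over Q: it has no rational root (each ±√87 ± √69 is irrational), and any factorization into two quadratics over Q would force √(6003) ∈ Q (pairing opposite roots) or √87, √69 ∈ Q (other pairings), all impossible. Hence [Q(γ):Q] = 4 = [Q(√87, √69):Q], so Q(γ) = Q(√87, √69).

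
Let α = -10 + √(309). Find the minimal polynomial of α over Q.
m_α(x) = x^2 + 20x - 209

From α + 10 = √(309), squaring gives (α + 10)^2 = 309, i.e. α^2 + 20α + 100 = 309, so α^2 + 20α - 209 = 0. The discriminant of x^2 + 20x - 209 is (20)^2 - 4·(-209) = 400 + 836 = 1236, and 4·(309) is not a perfect square in Q since 309 is squarefree and ≠ 1. Hence x^2 + 20x - 209 is irreducible over Q and is the minimal polynomial of α.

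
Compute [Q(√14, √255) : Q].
[Q(√14, √255) : Q] = 4

[Q(√14):Q] = 2 (min poly x^2 - 14, irreducible since 14 is squarefree > 1). For the top step, suppose √255 ∈ Q(√14), say √255 = c + d√14 with c, d ∈ Q. Squaring: 255 = c^2 + 14d^2 + 2cd√14. Since √14 ∉ Q this forces 2cd = 0. If d = 0 then √255 = c ∈ Q, contradicting 255 squarefree > 1. If c = 0 then 255 = 14d^2, so 14·255 = (14d)^2 is a perfect square in Q — but 14·255 = 3570 is not a perfect square (since 14 and 255 are distinct squarefree integers). Contradiction. Hence √255 ∉ Q(√14), so x^2 - 255 stays irreducible over Q(√14) and [Q(√14, √255) : Q(√14)] = 2. By the tower law, [Q(√14, √255) : Q] = 2 · 2 = 4.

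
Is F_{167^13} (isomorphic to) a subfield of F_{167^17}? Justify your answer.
No: F_{167^13} is not a subfield of F_{167^17}

F_{p^m} embeds in F_{p^n} iff m | n. Here 13 ∤ 17 (since 17 = 1·13 + 4 with remainder 4 ≠ 0), so F_{167^13} is not a subfield of F_{167^17}. Equivalently: if it were, the tower law would give 13 = [F_{167^13}:F_167] dividing [F_{167^17}:F_167] = 17, contradiction.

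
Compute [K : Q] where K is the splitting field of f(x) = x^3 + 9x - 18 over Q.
[K : Q] = 6

By the rational root test, any rational root of the monic integer polynomial f(x) = x^3 + 9x - 18 must be an integer dividing the constant term -18, i.e. one of ±{1, 2, 3, 6, 9, 18}. Evaluating: f(1) = -8, f(-1) = -28, f(2) = 8, f(-2) = -44, f(3) = 36, f(-3) = -72, f(6) = 252, f(-6) = -288, f(9) = 792, f(-9) = -828, f(18) = 5976, f(-18) = -6012; none is 0, so f has no rational root and is therefore irreducible over Q (a cubic with no linear factor over a field is irreducible). For an irreducible cubic, the Galois group is A_3 or S_3 according as the discriminant disc(f) = -4a^3 - 27b^2 = -4·(9)^3 - 27·(-18)^2 = -11664 is or is not a square in Q. Here disc(f) = -11664 is not a perfect square in Q, so the Galois group of f over Q is not contained in A_3 and must be all of S_3. The splitting field has degree |S_3| = 6 over Q, so [K : Q] = 6.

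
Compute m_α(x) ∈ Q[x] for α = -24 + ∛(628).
m_α(x) = x^3 + 72x^2 + 1728x + 13196

Set β = α + 24 = ∛(628), so β^3 = 628. Then (α + 24)^3 - 628 = 0, i.e. α is a root of g(x) = (x + 24)^3 - 628 = x^3 + 72x^2 + 1728x + 13196. Since g(x) = h(x + 24) where h(x) = x^3 - 628, and h is irreducible over Q (because 628 is not a perfect cube, so h has no rational root, and a monic cubic with no rational root is irreducible), g is also irreducible (irreducibility is preserved under the substitution x → x + 24). Hence m_α(x) = x^3 + 72x^2 + 1728x + 13196.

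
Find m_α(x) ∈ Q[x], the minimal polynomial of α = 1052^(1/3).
m_α(x) = x^3 - 1052

α satisfies α^3 = 1052, so x^3 - 1052 annihilates α. By the rational root test, a rational root p/q (in lowest terms) of x^3 - 1052 would satisfy p^3 = 1052 q^3, forcing q = 1 and p^3 = 1052; but 1052 is not a perfect cube, contradiction. A monic cubic over Q with no rational root is irreducible (any nontrivial factorization would include a linear factor). Hence x^3 - 1052 is the minimal polynomial of α, and in particular [Q(α):Q] = 3.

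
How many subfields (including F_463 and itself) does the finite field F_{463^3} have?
F_{463^3} has 2 subfields

The subfields of F_{p^n} are exactly the fields F_{p^d} for d | n (each is the fixed field of the unique index-d subgroup of Gal(F_{p^n}/F_p) ≅ Z/nZ). The divisors of n = 3 are {1, 3}, giving 2 subfields: F_{463^1}, F_{463^3}.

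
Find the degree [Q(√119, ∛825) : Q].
[Q(√119, ∛825) : Q] = 6

Let L = Q(√119, ∛825). Since Q(√119) ⊂ L and [Q(√119):Q] = 2, the tower law gives 2 | [L:Q]. Likewise Q(∛825) ⊂ L with [Q(∛825):Q] = 3 (because 825 is not a perfect cube), so 3 | [L:Q]. As gcd(2,3) = 1, [L:Q] is divisible by 6. Conversely L is generated over Q by √119 and ∛825, so [L:Q] ≤ 2·3 = 6. Therefore [Q(√119, ∛825) : Q] = 6.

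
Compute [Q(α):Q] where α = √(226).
[Q(α):Q] = 2

[Q(α):Q] equals the degree of the minimal polynomial of α. Here α^2 = 226 and x^2 - 226 is irreducible (d = 226 is squarefree, ≠ 1, hence not a square), so deg(m_α) = 2. Thus [Q(α):Q] = 2.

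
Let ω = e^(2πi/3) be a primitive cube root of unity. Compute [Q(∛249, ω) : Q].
[Q(∛249, ω) : Q] = 6

[Q(∛249):Q] = 3 (min poly x^3 - 249, irreducible since 249 is not a perfect cube). [Q(ω):Q] = 2 (min poly x^2 + x + 1). Since Q(∛249) ⊂ R and ω ∉ R, we have ω ∉ Q(∛249), so x^2 + x + 1 remains irreducible over Q(∛249) and [Q(∛249, ω) : Q(∛249)] = 2. By the tower law, [Q(∛249, ω) : Q] = 3 · 2 = 6. (In fact Q(∛249, ω) is the splitting field of x^3 - 249 over Q.)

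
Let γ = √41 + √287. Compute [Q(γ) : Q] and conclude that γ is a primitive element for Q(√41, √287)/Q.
[Q(γ) : Q] = 4 (equivalently, Q(γ) = Q(√41, √287))

Obviously Q(γ) ⊆ Q(√41, √287), and [Q(√41, √287):Q] = 4 (since 41, 287 are distinct squarefree integers > 1 with 11767 not a perfect square). To show equality we compute the minimal polynomial of γ. From γ = √41 + √287: γ^2 = 41 + 2√(11767) + 287 = 328 + 2√(11767), so γ^2 - 328 = 2√(11767); squaring, (γ^2 - 328)^2 = 4·11767, i.e. γ^4 - 656γ^2 + 107584 - 47068 = 0, i.e. γ^4 - 656γ^2 + 60516 = 0. So γ is a root of x^4 - 656x^2 + 60516. This polynomial is irreducible over Q: it has no rational root (each ±√41 ± √287 is irrational), and any factorization into two quadratics over Q would force √(11767) ∈ Q (pairing opposite roots) or √41, √287 ∈ Q (other pairings), all impossible. Hence [Q(γ):Q] = 4 = [Q(√41, √287):Q], so Q(γ) = Q(√41, √287).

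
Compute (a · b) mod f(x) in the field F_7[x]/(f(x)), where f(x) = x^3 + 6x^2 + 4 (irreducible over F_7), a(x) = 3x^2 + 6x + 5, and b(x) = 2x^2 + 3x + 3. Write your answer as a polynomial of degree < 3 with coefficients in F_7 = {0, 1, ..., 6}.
a · b ≡ x^2 + 2x + 5 (mod f(x))

Multiply in F_7[x]: a(x)·b(x) = (3x^2 + 6x + 5)·(2x^2 + 3x + 3) = 6x^4 + 2x^2 + 5x + 1. This has degree ≥ 3, so divide by f(x) over F_7: 6x^4 + 2x^2 + 5x + 1 = (6x + 6)·(x^3 + 6x^2 + 4) + (x^2 + 2x + 5). Hence a·b ≡ x^2 + 2x + 5 (mod f). (F_7[x]/(f) is a field with 7^3 = 343 elements since f is irreducible of degree 3.)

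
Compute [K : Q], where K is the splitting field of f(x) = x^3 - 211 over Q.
[K : Q] = 6

The roots of x^3 - 211 are ∛211, ω∛211, ω^2∛211 where ω = e^(2πi/3) is a primitive cube root of unity, so K = Q(∛211, ω). Now [Q(∛211):Q] = 3 (since 211 is not a perfect cube, x^3 - 211 is irreducible) and [Q(ω):Q] = 2. Both 2 and 3 divide [K:Q], and [K:Q] ≤ 3·2 = 6, so [K:Q] = 6. (Equivalently: Q(∛211) ⊂ R but ω ∉ R, so [K : Q(∛211)] = 2.)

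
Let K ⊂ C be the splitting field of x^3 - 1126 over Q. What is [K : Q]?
[K : Q] = 6

The roots of x^3 - 1126 are ∛1126, ω∛1126, ω^2∛1126 where ω = e^(2πi/3) is a primitive cube root of unity, so K = Q(∛1126, ω). Now [Q(∛1126):Q] = 3 (since 1126 is not a perfect cube, x^3 - 1126 is irreducible) and [Q(ω):Q] = 2. Both 2 and 3 divide [K:Q], and [K:Q] ≤ 3·2 = 6, so [K:Q] = 6. (Equivalently: Q(∛1126) ⊂ R but ω ∉ R, so [K : Q(∛1126)] = 2.)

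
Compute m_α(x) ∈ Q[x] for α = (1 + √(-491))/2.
m_α(x) = x^2 - x + 123

From 2α - 1 = √(-491), squaring gives (2α - 1)^2 = -491, i.e. 4α^2 - 4α + 1 = -491, so α^2 - α + (1 + 491)/4 = 0. Since -491 ≡ 1 (mod 4), (1 + 491)/4 = 123 ∈ Z. The polynomial x^2 - x + 123 has discriminant 1 - 4·(123) = -491, which is not a perfect square in Q (d = -491 is squarefree and ≠ 1), so x^2 - x + 123 is irreducible over Q. It is the minimal polynomial of α.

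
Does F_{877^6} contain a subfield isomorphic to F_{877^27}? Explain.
No: F_{877^27} is not a subfield of F_{877^6}

F_{p^m} embeds in F_{p^n} iff m | n. Here 27 ∤ 6 (since 6 = 0·27 + 6 with remainder 6 ≠ 0), so F_{877^27} is not a subfield of F_{877^6}. Equivalently: if it were, the tower law would give 27 = [F_{877^27}:F_877] dividing [F_{877^6}:F_877] = 6, contradiction.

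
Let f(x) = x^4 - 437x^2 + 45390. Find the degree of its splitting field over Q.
[K : Q] = 4

Solving the quadratic in x^2: x^2 = (437 ± √(437^2 - 4·45390))/2 = (437 ± √9409)/2 = (437 ± 97)/2, giving x^2 = 267 or x^2 = 170. So f(x) = (x^2 - 267)(x^2 - 170) and the roots of f are ±√267, ±√170. Hence the splitting field is K = Q(√267, √170). Since 267 and 170 are distinct squarefree integers > 1, their product 45390 is not a perfect square, so √170 ∉ Q(√267). By the tower law [K:Q] = [Q(√267,√170):Q(√267)] · [Q(√267):Q] = 2 · 2 = 4.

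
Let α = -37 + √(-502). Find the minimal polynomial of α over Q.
m_α(x) = x^2 + 74x + 1871

From α + 37 = √(-502), squaring gives (α + 37)^2 = -502, i.e. α^2 + 74α + 1369 = -502, so α^2 + 74α + 1871 = 0. The discriminant of x^2 + 74x + 1871 is (74)^2 - 4·(1871) = 5476 - 7484 = -2008, and 4·(-502) is not a perfect square in Q since -502 is squarefree and ≠ 1. Hence x^2 + 74x + 1871 is irreducible over Q and is the minimal polynomial of α.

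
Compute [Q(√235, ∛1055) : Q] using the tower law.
[Q(√235, ∛1055) : Q] = 6

Let L = Q(√235, ∛1055). Since Q(√235) ⊂ L and [Q(√235):Q] = 2, the tower law gives 2 | [L:Q]. Likewise Q(∛1055) ⊂ L with [Q(∛1055):Q] = 3 (because 1055 is not a perfect cube), so 3 | [L:Q]. As gcd(2,3) = 1, [L:Q] is divisible by 6. Conversely L is generated over Q by √235 and ∛1055, so [L:Q] ≤ 2·3 = 6. Therefore [Q(√235, ∛1055) : Q] = 6.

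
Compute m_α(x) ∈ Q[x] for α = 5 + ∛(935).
m_α(x) = x^3 - 15x^2 + 75x - 1060

Set β = α - 5 = ∛(935), so β^3 = 935. Then (α - 5)^3 - 935 = 0, i.e. α is a root of g(x) = (x - 5)^3 - 935 = x^3 - 15x^2 + 75x - 1060. Since g(x) = h(x - 5) where h(x) = x^3 - 935, and h is irreducible over Q (because 935 is not a perfect cube, so h has no rational root, and a monic cubic with no rational root is irreducible), g is also irreducible (irreducibility is preserved under the substitution x → x - 5). Hence m_α(x) = x^3 - 15x^2 + 75x - 1060.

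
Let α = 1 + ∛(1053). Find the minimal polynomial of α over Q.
m_α(x) = x^3 - 3x^2 + 3x - 1054

Set β = α - 1 = ∛(1053), so β^3 = 1053. Then (α - 1)^3 - 1053 = 0, i.e. α is a root of g(x) = (x - 1)^3 - 1053 = x^3 - 3x^2 + 3x - 1054. Since g(x) = h(x - 1) where h(x) = x^3 - 1053, and h is irreducible over Q (because 1053 is not a perfect cube, so h has no rational root, and a monic cubic with no rational root is irreducible), g is also irreducible (irreducibility is preserved under the substitution x → x - 1). Hence m_α(x) = x^3 - 3x^2 + 3x - 1054.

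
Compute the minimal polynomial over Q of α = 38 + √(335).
m_α(x) = x^2 - 76x + 1109

From α - 38 = √(335), squaring gives (α - 38)^2 = 335, i.e. α^2 - 76α + 1444 = 335, so α^2 - 76α + 1109 = 0. The discriminant of x^2 - 76x + 1109 is (-76)^2 - 4·(1109) = 5776 - 4436 = 1340, and 4·(335) is not a perfect square in Q since 335 is squarefree and ≠ 1. Hence x^2 - 76x + 1109 is irreducible over Q and is the minimal polynomial of α.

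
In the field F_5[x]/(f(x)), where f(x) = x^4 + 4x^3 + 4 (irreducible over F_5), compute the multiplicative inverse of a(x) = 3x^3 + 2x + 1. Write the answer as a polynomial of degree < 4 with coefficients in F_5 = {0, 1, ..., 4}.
a(x)^(-1) ≡ 4x^3 + 3x^2 + 2 (mod f(x))

Since f is irreducible over F_5, F_5[x]/(f) is a field and a(x) ≠ 0 has an inverse. Apply the extended Euclidean algorithm to f(x) and a(x) in F_5[x]: f(x) = (2x + 3)·a(x) + (x^2 + 2x + 1);  a(x) = (3x + 4)·(x^2 + 2x + 1) + (x + 2);  (x^2 + 2x + 1) = (x)·(x + 2) + (1). The last nonzero remainder is the constant 1 = gcd(f, a) in F_5. Back-substituting through the division chain expresses 1 = s(x)·a(x) + t(x)·f(x) with s(x) ≡ 4x^3 + 3x^2 + 2 (mod f), so a(x)^(-1) ≡ s(x) = 4x^3 + 3x^2 + 2 (mod f). Check: (3x^3 + 2x + 1)·(4x^3 + 3x^2 + 2) = 2x^6 + 4x^5 + 3x^4 + x^3 + 3x^2 + 4x + 2 ≡ 1 (mod x^4 + 4x^3 + 4).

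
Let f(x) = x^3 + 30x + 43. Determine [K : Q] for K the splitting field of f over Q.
[K : Q] = 6

By the rational root test, any rational root of the monic integer polynomial f(x) = x^3 + 30x + 43 must be an integer dividing the constant term 43, i.e. one of ±{1, 43}. Evaluating: f(1) = 74, f(-1) = 12, f(43) = 80840, f(-43) = -80754; none is 0, so f has no rational root and is therefore irreducible over Q (a cubic with no linear factor over a field is irreducible). For an irreducible cubic, the Galois group is A_3 or S_3 according as the discriminant disc(f) = -4a^3 - 27b^2 = -4·(30)^3 - 27·(43)^2 = -157923 is or is not a square in Q. Here disc(f) = -157923 is not a perfect square in Q, so the Galois group of f over Q is not contained in A_3 and must be all of S_3. The splitting field has degree |S_3| = 6 over Q, so [K : Q] = 6.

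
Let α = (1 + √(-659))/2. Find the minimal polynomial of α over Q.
m_α(x) = x^2 - x + 165

From 2α - 1 = √(-659), squaring gives (2α - 1)^2 = -659, i.e. 4α^2 - 4α + 1 = -659, so α^2 - α + (1 + 659)/4 = 0. Since -659 ≡ 1 (mod 4), (1 + 659)/4 = 165 ∈ Z. The polynomial x^2 - x + 165 has discriminant 1 - 4·(165) = -659, which is not a perfect square in Q (d = -659 is squarefree and ≠ 1), so x^2 - x + 165 is irreducible over Q. It is the minimal polynomial of α.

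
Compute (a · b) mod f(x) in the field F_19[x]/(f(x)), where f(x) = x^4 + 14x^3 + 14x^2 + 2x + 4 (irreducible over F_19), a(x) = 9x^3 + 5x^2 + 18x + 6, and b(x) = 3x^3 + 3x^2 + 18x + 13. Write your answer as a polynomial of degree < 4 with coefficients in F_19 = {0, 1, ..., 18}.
a · b ≡ 12x^3 + 6x^2 + x + 14 (mod f(x))

Multiply in F_19[x]: a(x)·b(x) = (9x^3 + 5x^2 + 18x + 6)·(3x^3 + 3x^2 + 18x + 13) = 8x^6 + 4x^5 + 3x^4 + 13x^3 + 8x^2 + 2. This has degree ≥ 4, so divide by f(x) over F_19: 8x^6 + 4x^5 + 3x^4 + 13x^3 + 8x^2 + 2 = (8x^2 + 6x + 16)·(x^4 + 14x^3 + 14x^2 + 2x + 4) + (12x^3 + 6x^2 + x + 14). Hence a·b ≡ 12x^3 + 6x^2 + x + 14 (mod f). (F_19[x]/(f) is a field with 19^4 = 130321 elements since f is irreducible of degree 4.)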